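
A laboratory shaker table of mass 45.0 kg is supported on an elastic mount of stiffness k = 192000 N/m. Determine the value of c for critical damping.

5880 N·s/m

c_c = 2√(k·m) = 2√(192000 × 45.0) = 2 × 2939 = 5879 N·s/m.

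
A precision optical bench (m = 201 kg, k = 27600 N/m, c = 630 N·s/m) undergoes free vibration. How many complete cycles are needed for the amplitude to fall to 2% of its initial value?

ζ = c/(2√(km)) = 630/(2√(27600 × 201)) = 630/4711 = 0.1337.
Logarithmic decrement δ = 2πζ/√(1 − ζ²) = 2π × 0.1337/√(1 − 0.0179) = 0.8479.
x_n/x₀ = e^(−nδ) ≤ 0.02; take ln: n ≥ ln(1/0.02)/δ = 3.912/0.8479 = 4.614.
So 5 complete cycles are required.

5 cycles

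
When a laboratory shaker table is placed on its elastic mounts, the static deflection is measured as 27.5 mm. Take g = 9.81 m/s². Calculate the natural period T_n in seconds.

ω_n = √(g/δ_st) = √(9.81/0.0275) = √356.7 = 18.89 rad/s.
T_n = 2π/ω_n = 6.283/18.89 = 0.3327 s.

0.333 s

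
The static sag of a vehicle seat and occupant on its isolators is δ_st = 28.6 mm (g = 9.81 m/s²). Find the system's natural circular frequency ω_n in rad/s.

18.5 rad/s

ω_n = √(g/δ_st) = √(9.81/0.0286) = √343.0 = 18.52 rad/s.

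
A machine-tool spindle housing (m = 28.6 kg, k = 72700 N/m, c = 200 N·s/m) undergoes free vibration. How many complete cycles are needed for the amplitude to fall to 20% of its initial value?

ζ = c/(2√(km)) = 200/(2√(72700 × 28.6)) = 200/2884 = 0.06935.
Logarithmic decrement δ = 2πζ/√(1 − ζ²) = 2π × 0.06935/√(1 − 0.00481) = 0.4368.
x_n/x₀ = e^(−nδ) ≤ 0.2; take ln: n ≥ ln(1/0.2)/δ = 1.609/0.4368 = 3.685.
So 4 complete cycles are required.

4 cycles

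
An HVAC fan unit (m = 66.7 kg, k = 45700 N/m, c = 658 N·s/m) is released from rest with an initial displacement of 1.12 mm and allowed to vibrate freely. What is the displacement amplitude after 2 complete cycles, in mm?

0.100 mm

ζ = c/(2√(km)) = 658/(2√(45700 × 66.7)) = 658/3492 = 0.1884.
Logarithmic decrement δ = 2πζ/√(1 − ζ²) = 2π × 0.1884/√(1 − 0.0355) = 1.206.
After n cycles, x_n/x₀ = e^(−nδ), so x_2 = 1.12 × e^(−2 × 1.206) = 1.12 × 0.08971 = 0.1005 mm.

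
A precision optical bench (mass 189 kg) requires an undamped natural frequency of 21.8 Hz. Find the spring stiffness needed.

3550000 N/m

ω_n = 2πf_n = 2π × 21.8 = 137.0 rad/s.
k = m·ω_n² = 189 × 137.0² = 189 × 18760 = 3546000 N/m.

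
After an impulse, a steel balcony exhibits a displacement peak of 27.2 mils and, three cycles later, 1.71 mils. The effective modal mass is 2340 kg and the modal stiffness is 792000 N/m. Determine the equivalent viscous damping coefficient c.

12500 N·s/m

Logarithmic decrement δ = (1/n)·ln(x₀/x_n) = (1/3)·ln(27.2/1.71) = (1/3)·ln(15.91) = 0.9222.
ζ = δ/√(4π² + δ²) = 0.9222/√(39.48 + 0.851) = 0.9222/6.351 = 0.1452.
c = ζ · 2√(km) = 0.1452 × 2√(792000 × 2340) = 0.1452 × 86100 = 12500 N·s/m.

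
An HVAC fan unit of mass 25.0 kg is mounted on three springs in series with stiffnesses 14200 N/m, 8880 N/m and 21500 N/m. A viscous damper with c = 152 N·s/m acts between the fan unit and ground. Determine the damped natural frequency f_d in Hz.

2.04 Hz

Series springs: 1/k_eq = 1/14200 + 1/8880 + 1/21500 = 0.0002295, so k_eq = 4356 N/m.
ω_n = √(k_eq/m) = √(4356/25.0) = 13.20 rad/s.
Critical damping c_c = 2√(k_eq·m) = 2√(4356 × 25.0) = 660.0 N·s/m, so ζ = c/c_c = 152/660.0 = 0.2303.
ω_d = ω_n√(1 − ζ²) = 13.20 × √(1 − 0.0530) = 12.85 rad/s.
f_d = ω_d/(2π) = 2.044 Hz.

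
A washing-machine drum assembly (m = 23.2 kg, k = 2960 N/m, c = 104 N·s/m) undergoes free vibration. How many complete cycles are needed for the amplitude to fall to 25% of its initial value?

ζ = c/(2√(km)) = 104/(2√(2960 × 23.2)) = 104/524.1 = 0.1984.
Logarithmic decrement δ = 2πζ/√(1 − ζ²) = 2π × 0.1984/√(1 − 0.0394) = 1.272.
x_n/x₀ = e^(−nδ) ≤ 0.25; take ln: n ≥ ln(1/0.25)/δ = 1.386/1.272 = 1.090.
So 2 complete cycles are required.

2 cycles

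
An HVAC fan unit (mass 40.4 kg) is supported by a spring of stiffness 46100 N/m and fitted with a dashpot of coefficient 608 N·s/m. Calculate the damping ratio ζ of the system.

0.223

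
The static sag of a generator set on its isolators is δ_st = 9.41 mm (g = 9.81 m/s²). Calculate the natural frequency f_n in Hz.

5.14 Hz

ω_n = √(g/δ_st) = √(9.81/0.00941) = √1043 = 32.29 rad/s.
f_n = ω_n/(2π) = 32.29/6.283 = 5.139 Hz.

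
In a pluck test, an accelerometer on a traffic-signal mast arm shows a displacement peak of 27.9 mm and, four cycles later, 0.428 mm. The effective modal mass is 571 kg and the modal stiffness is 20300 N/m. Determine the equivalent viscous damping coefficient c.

Logarithmic decrement δ = (1/n)·ln(x₀/x_n) = (1/4)·ln(27.9/0.428) = (1/4)·ln(65.19) = 1.044.
ζ = δ/√(4π² + δ²) = 1.044/√(39.48 + 1.09) = 1.044/6.369 = 0.1640.
c = ζ · 2√(km) = 0.1640 × 2√(20300 × 571) = 0.1640 × 6809 = 1116 N·s/m.

1120 N·s/m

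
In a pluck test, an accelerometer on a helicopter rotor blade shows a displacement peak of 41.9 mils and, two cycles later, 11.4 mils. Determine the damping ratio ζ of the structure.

Logarithmic decrement δ = (1/n)·ln(x₀/x_n) = (1/2)·ln(41.9/11.4) = (1/2)·ln(3.675) = 0.6508.
ζ = δ/√(4π² + δ²) = 0.6508/√(39.48 + 0.424) = 0.6508/6.317 = 0.1030.

0.103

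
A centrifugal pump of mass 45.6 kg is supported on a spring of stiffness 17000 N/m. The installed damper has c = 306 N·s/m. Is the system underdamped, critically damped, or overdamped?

c_c = 2√(k·m) = 1761 N·s/m; ζ = c/c_c = 306/1761 = 0.174.
Since ζ < 1 the system is underdamped.

underdamped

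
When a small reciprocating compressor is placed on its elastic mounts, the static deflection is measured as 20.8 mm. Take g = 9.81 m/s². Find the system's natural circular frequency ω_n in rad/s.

21.7 rad/s

ω_n = √(g/δ_st) = √(9.81/0.0208) = √471.6 = 21.72 rad/s.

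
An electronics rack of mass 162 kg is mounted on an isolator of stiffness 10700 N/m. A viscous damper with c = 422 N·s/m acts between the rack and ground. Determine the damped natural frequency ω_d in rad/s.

8.02 rad/s

ω_n = √(k/m) = √(10700/162) = 8.127 rad/s.
Critical damping c_c = 2√(k·m) = 2√(10700 × 162) = 2633 N·s/m, so ζ = c/c_c = 422/2633 = 0.1603.
ω_d = ω_n√(1 − ζ²) = 8.127 × √(1 − 0.0257) = 8.022 rad/s.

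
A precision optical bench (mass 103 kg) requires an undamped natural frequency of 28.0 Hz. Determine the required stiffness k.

ω_n = 2πf_n = 2π × 28.0 = 175.9 rad/s.
k = m·ω_n² = 103 × 175.9² = 103 × 30950 = 3188000 N/m.

3190000 N/m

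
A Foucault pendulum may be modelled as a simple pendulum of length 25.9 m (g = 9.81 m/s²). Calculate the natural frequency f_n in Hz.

For a simple pendulum ω_n = √(g/L) = √(9.81/25.9) = √0.3788 = 0.6154 rad/s.
f_n = ω_n/(2π) = 0.6154/6.283 = 0.09795 Hz.

0.0980 Hz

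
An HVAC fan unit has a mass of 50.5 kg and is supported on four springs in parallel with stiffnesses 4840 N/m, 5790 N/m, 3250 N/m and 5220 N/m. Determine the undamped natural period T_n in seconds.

0.323 s

Parallel springs add: k_eq = 4840 + 5790 + 3250 + 5220 = 19100 N/m.
ω_n = √(k_eq/m) = √(19100/50.5) = √378.2 = 19.45 rad/s.
T_n = 2π/ω_n = 6.283/19.45 = 0.3231 s.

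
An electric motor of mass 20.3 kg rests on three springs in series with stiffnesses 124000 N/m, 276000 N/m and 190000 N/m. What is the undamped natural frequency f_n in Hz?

Series springs: 1/k_eq = 1/124000 + 1/276000 + 1/190000 = 1.695×10^-5, so k_eq = 58990 N/m.
ω_n = √(k_eq/m) = √(58990/20.3) = √2906 = 53.91 rad/s.
f_n = ω_n/(2π) = 53.91/6.283 = 8.580 Hz.

8.58 Hz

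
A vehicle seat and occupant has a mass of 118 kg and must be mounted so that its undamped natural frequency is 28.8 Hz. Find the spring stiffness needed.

3860000 N/m

ω_n = 2πf_n = 2π × 28.8 = 181.0 rad/s.
k = m·ω_n² = 118 × 181.0² = 118 × 32740 = 3864000 N/m.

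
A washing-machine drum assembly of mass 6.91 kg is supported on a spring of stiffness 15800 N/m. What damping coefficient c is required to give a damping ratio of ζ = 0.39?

c_c = 2√(k·m) = 2√(15800 × 6.91) = 660.8 N·s/m.
c = ζ·c_c = 0.39 × 660.8 = 257.7 N·s/m.

258 N·s/m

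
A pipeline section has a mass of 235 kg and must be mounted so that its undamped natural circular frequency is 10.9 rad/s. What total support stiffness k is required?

27900 N/m

k = m·ω_n² = 235 × 10.90² = 235 × 118.8 = 27920 N/m.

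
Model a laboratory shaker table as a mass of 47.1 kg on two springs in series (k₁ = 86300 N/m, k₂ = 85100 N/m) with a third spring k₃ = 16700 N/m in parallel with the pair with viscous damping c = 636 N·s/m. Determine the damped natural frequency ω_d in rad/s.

Series pair: k_s = k₁k₂/(k₁+k₂) = (86300)(85100)/(86300 + 85100) = 42850 N/m. In parallel with k₃: k_eq = 42850 + 16700 = 59550 N/m.
ω_n = √(k_eq/m) = √(59550/47.1) = 35.56 rad/s.
Critical damping c_c = 2√(k_eq·m) = 2√(59550 × 47.1) = 3349 N·s/m, so ζ = c/c_c = 636/3349 = 0.1899.
ω_d = ω_n√(1 − ζ²) = 35.56 × √(1 − 0.0361) = 34.91 rad/s.

34.9 rad/s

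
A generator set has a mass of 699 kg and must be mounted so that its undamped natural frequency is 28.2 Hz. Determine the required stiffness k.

ω_n = 2πf_n = 2π × 28.2 = 177.2 rad/s.
k = m·ω_n² = 699 × 177.2² = 699 × 31390 = 21940000 N/m.

21900000 N/m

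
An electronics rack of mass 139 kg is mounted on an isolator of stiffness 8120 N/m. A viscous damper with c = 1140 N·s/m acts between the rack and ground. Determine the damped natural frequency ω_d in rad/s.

6.45 rad/s

ω_n = √(k/m) = √(8120/139) = 7.643 rad/s.
Critical damping c_c = 2√(k·m) = 2√(8120 × 139) = 2125 N·s/m, so ζ = c/c_c = 1140/2125 = 0.5365.
ω_d = ω_n√(1 − ζ²) = 7.643 × √(1 − 0.288) = 6.450 rad/s.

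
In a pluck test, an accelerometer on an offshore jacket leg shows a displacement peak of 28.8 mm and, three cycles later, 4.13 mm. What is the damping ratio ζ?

0.102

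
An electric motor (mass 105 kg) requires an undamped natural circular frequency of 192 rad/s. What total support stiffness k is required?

k = m·ω_n² = 105 × 192.0² = 105 × 36860 = 3871000 N/m.

3870000 N/m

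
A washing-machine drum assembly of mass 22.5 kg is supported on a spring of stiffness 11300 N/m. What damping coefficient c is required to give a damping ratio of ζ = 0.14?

141 N·s/m

c_c = 2√(k·m) = 2√(11300 × 22.5) = 1008 N·s/m.
c = ζ·c_c = 0.14 × 1008 = 141.2 N·s/m.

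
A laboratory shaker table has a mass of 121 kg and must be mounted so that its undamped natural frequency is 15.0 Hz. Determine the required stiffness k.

1070000 N/m

ω_n = 2πf_n = 2π × 15.0 = 94.25 rad/s.
k = m·ω_n² = 121 × 94.25² = 121 × 8883 = 1075000 N/m.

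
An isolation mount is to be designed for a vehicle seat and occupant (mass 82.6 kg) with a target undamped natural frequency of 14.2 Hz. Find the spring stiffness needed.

ω_n = 2πf_n = 2π × 14.2 = 89.22 rad/s.
k = m·ω_n² = 82.6 × 89.22² = 82.6 × 7960 = 657500 N/m.

658000 N/m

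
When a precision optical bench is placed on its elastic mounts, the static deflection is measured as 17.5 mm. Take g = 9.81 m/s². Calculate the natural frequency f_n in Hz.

3.77 Hz

ω_n = √(g/δ_st) = √(9.81/0.0175) = √560.6 = 23.68 rad/s.
f_n = ω_n/(2π) = 23.68/6.283 = 3.768 Hz.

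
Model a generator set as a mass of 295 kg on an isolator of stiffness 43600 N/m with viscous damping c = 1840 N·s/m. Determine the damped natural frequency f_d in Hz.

ω_n = √(k/m) = √(43600/295) = 12.16 rad/s.
Critical damping c_c = 2√(k·m) = 2√(43600 × 295) = 7173 N·s/m, so ζ = c/c_c = 1840/7173 = 0.2565.
ω_d = ω_n√(1 − ζ²) = 12.16 × √(1 − 0.0658) = 11.75 rad/s.
f_d = ω_d/(2π) = 1.870 Hz.

1.87 Hz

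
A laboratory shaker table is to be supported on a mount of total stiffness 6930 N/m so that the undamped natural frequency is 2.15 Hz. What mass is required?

38.0 kg

ω_n = 2πf_n = 2π × 2.15 = 13.51 rad/s.
m = k/ω_n² = 6930/13.51² = 6930/182.5 = 37.97 kg.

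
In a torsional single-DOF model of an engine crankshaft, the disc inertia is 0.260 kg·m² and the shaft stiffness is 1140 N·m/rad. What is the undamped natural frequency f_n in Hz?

ω_n = √(k_t/J) = √(1140/0.260) = √4385 = 66.22 rad/s.
f_n = ω_n/(2π) = 66.22/6.283 = 10.54 Hz.

10.5 Hz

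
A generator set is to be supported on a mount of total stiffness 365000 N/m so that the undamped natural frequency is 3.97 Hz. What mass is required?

587 kg

ω_n = 2πf_n = 2π × 3.97 = 24.94 rad/s.
m = k/ω_n² = 365000/24.94² = 365000/622.2 = 586.6 kg.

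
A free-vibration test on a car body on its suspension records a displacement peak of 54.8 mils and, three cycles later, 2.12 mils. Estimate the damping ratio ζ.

0.170

Logarithmic decrement δ = (1/n)·ln(x₀/x_n) = (1/3)·ln(54.8/2.12) = (1/3)·ln(25.85) = 1.084.
ζ = δ/√(4π² + δ²) = 1.084/√(39.48 + 1.18) = 1.084/6.376 = 0.1700.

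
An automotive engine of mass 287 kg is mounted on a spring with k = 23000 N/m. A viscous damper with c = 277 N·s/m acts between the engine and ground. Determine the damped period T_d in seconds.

0.703 s

ω_n = √(k/m) = √(23000/287) = 8.952 rad/s.
Critical damping c_c = 2√(k·m) = 2√(23000 × 287) = 5138 N·s/m, so ζ = c/c_c = 277/5138 = 0.05391.
ω_d = ω_n√(1 − ζ²) = 8.952 × √(1 − 0.00291) = 8.939 rad/s.
T_d = 2π/ω_d = 0.7029 s.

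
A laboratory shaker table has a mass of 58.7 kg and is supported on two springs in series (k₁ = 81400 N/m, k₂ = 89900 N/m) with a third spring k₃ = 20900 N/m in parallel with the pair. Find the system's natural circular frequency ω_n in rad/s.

32.9 rad/s

Series pair: k_s = k₁k₂/(k₁+k₂) = (81400)(89900)/(81400 + 89900) = 42720 N/m. In parallel with k₃: k_eq = 42720 + 20900 = 63620 N/m.
ω_n = √(k_eq/m) = √(63620/58.7) = √1084 = 32.92 rad/s.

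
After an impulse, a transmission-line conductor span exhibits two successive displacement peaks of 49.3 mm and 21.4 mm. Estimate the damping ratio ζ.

0.132

Logarithmic decrement δ = (1/n)·ln(x₀/x_n) = (1/1)·ln(49.3/21.4) = (1/1)·ln(2.304) = 0.8345.
ζ = δ/√(4π² + δ²) = 0.8345/√(39.48 + 0.696) = 0.8345/6.338 = 0.1317.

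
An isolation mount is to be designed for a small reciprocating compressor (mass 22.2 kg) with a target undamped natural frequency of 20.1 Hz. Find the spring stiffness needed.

354000 N/m

ω_n = 2πf_n = 2π × 20.1 = 126.3 rad/s.
k = m·ω_n² = 22.2 × 126.3² = 22.2 × 15950 = 354100 N/m.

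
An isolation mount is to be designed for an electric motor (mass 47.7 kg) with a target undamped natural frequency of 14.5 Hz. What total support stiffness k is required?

396000 N/m

ω_n = 2πf_n = 2π × 14.5 = 91.11 rad/s.
k = m·ω_n² = 47.7 × 91.11² = 47.7 × 8300 = 395900 N/m.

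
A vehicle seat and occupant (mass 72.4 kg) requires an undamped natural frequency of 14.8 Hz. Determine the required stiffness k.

626000 N/m

ω_n = 2πf_n = 2π × 14.8 = 92.99 rad/s.
k = m·ω_n² = 72.4 × 92.99² = 72.4 × 8647 = 626100 N/m.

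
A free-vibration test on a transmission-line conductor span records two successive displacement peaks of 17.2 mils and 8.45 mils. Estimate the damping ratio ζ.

0.112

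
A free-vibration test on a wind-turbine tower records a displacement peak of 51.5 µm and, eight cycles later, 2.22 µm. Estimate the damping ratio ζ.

Logarithmic decrement δ = (1/n)·ln(x₀/x_n) = (1/8)·ln(51.5/2.22) = (1/8)·ln(23.20) = 0.3930.
ζ = δ/√(4π² + δ²) = 0.3930/√(39.48 + 0.154) = 0.3930/6.295 = 0.06243.

0.0624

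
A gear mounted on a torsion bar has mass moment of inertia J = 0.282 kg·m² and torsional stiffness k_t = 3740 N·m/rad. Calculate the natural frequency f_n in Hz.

ω_n = √(k_t/J) = √(3740/0.282) = √13260 = 115.2 rad/s.
f_n = ω_n/(2π) = 115.2/6.283 = 18.33 Hz.

18.3 Hz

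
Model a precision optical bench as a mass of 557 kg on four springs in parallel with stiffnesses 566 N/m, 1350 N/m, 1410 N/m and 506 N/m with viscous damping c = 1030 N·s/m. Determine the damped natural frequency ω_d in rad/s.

2.45 rad/s

Parallel springs add: k_eq = 566 + 1350 + 1410 + 506 = 3832 N/m.
ω_n = √(k_eq/m) = √(3832/557) = 2.623 rad/s.
Critical damping c_c = 2√(k_eq·m) = 2√(3832 × 557) = 2922 N·s/m, so ζ = c/c_c = 1030/2922 = 0.3525.
ω_d = ω_n√(1 − ζ²) = 2.623 × √(1 − 0.124) = 2.455 rad/s.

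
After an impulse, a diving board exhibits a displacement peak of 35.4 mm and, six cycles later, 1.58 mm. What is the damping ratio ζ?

Logarithmic decrement δ = (1/n)·ln(x₀/x_n) = (1/6)·ln(35.4/1.58) = (1/6)·ln(22.41) = 0.5182.
ζ = δ/√(4π² + δ²) = 0.5182/√(39.48 + 0.269) = 0.5182/6.305 = 0.08220.

0.0822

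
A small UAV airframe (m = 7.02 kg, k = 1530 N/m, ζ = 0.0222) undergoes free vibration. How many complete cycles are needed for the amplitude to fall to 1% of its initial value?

34 cycles

Logarithmic decrement δ = 2πζ/√(1 − ζ²) = 2π × 0.02220/√(1 − 0.000493) = 0.1395.
x_n/x₀ = e^(−nδ) ≤ 0.01; take ln: n ≥ ln(1/0.01)/δ = 4.605/0.1395 = 33.01.
So 34 complete cycles are required.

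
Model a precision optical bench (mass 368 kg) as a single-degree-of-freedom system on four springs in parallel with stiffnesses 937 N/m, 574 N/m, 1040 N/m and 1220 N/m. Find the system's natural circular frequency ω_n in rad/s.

Parallel springs add: k_eq = 937 + 574 + 1040 + 1220 = 3771 N/m.
ω_n = √(k_eq/m) = √(3771/368) = √10.25 = 3.201 rad/s.

3.20 rad/s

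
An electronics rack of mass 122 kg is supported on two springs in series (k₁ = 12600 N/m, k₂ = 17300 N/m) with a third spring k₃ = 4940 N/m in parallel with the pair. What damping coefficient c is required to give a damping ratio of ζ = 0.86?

Series pair: k_s = k₁k₂/(k₁+k₂) = (12600)(17300)/(12600 + 17300) = 7290 N/m. In parallel with k₃: k_eq = 7290 + 4940 = 12230 N/m.
c_c = 2√(k_eq·m) = 2√(12230 × 122) = 2443 N·s/m.
c = ζ·c_c = 0.86 × 2443 = 2101 N·s/m.

2100 N·s/m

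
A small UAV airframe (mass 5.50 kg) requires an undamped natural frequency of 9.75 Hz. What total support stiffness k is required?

20600 N/m

ω_n = 2πf_n = 2π × 9.75 = 61.26 rad/s.
k = m·ω_n² = 5.50 × 61.26² = 5.50 × 3753 = 20640 N/m.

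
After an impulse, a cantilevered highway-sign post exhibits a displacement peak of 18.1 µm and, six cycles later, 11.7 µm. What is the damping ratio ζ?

Logarithmic decrement δ = (1/n)·ln(x₀/x_n) = (1/6)·ln(18.1/11.7) = (1/6)·ln(1.547) = 0.07272.
ζ = δ/√(4π² + δ²) = 0.07272/√(39.48 + 0.00529) = 0.07272/6.284 = 0.01157.

0.0116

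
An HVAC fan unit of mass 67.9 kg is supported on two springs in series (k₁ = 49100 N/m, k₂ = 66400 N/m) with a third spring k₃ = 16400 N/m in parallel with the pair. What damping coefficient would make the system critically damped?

3480 N·s/m

Series pair: k_s = k₁k₂/(k₁+k₂) = (49100)(66400)/(49100 + 66400) = 28230 N/m. In parallel with k₃: k_eq = 28230 + 16400 = 44630 N/m.
c_c = 2√(k_eq·m) = 2√(44630 × 67.9) = 2 × 1741 = 3481 N·s/m.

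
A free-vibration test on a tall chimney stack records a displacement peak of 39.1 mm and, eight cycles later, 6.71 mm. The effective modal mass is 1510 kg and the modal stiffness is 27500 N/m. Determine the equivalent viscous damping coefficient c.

Logarithmic decrement δ = (1/n)·ln(x₀/x_n) = (1/8)·ln(39.1/6.71) = (1/8)·ln(5.827) = 0.2203.
ζ = δ/√(4π² + δ²) = 0.2203/√(39.48 + 0.0485) = 0.2203/6.287 = 0.03504.
c = ζ · 2√(km) = 0.03504 × 2√(27500 × 1510) = 0.03504 × 12890 = 451.6 N·s/m.

452 N·s/m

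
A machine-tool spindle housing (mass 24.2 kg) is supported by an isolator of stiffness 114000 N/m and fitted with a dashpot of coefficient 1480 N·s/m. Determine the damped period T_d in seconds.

0.102 s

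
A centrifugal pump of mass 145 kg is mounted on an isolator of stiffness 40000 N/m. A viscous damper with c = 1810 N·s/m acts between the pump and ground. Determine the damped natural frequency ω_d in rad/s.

ω_n = √(k/m) = √(40000/145) = 16.61 rad/s.
Critical damping c_c = 2√(k·m) = 2√(40000 × 145) = 4817 N·s/m, so ζ = c/c_c = 1810/4817 = 0.3758.
ω_d = ω_n√(1 − ζ²) = 16.61 × √(1 − 0.141) = 15.39 rad/s.

15.4 rad/s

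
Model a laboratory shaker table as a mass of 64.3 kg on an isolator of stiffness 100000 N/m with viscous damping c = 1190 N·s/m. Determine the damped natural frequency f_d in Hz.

6.10 Hz

ω_n = √(k/m) = √(100000/64.3) = 39.44 rad/s.
Critical damping c_c = 2√(k·m) = 2√(100000 × 64.3) = 5071 N·s/m, so ζ = c/c_c = 1190/5071 = 0.2346.
ω_d = ω_n√(1 − ζ²) = 39.44 × √(1 − 0.0551) = 38.34 rad/s.
f_d = ω_d/(2π) = 6.101 Hz.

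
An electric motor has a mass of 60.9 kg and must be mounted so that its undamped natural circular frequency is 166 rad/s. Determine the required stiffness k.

k = m·ω_n² = 60.9 × 166.0² = 60.9 × 27560 = 1678000 N/m.

1680000 N/m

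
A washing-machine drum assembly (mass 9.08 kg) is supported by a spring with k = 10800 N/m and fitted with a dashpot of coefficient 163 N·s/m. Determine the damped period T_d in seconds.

0.189 s

ω_n = √(k/m) = √(10800/9.08) = 34.49 rad/s.
Critical damping c_c = 2√(k·m) = 2√(10800 × 9.08) = 626.3 N·s/m, so ζ = c/c_c = 163/626.3 = 0.2603.
ω_d = ω_n√(1 − ζ²) = 34.49 × √(1 − 0.0677) = 33.30 rad/s.
T_d = 2π/ω_d = 0.1887 s.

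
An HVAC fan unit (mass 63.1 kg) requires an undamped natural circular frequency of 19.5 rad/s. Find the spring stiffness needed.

24000 N/m

k = m·ω_n² = 63.1 × 19.50² = 63.1 × 380.2 = 23990 N/m.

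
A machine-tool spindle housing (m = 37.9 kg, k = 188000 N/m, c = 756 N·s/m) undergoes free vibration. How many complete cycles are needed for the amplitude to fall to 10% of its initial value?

3 cycles

ζ = c/(2√(km)) = 756/(2√(188000 × 37.9)) = 756/5339 = 0.1416.
Logarithmic decrement δ = 2πζ/√(1 − ζ²) = 2π × 0.1416/√(1 − 0.0201) = 0.8988.
x_n/x₀ = e^(−nδ) ≤ 0.1; take ln: n ≥ ln(1/0.1)/δ = 2.303/0.8988 = 2.562.
So 3 complete cycles are required.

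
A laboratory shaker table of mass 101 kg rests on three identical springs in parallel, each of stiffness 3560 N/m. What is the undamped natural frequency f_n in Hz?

1.64 Hz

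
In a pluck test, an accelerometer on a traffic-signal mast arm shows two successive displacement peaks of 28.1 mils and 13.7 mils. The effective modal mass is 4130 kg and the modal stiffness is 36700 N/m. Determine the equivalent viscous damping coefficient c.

2800 N·s/m

Logarithmic decrement δ = (1/n)·ln(x₀/x_n) = (1/1)·ln(28.1/13.7) = (1/1)·ln(2.051) = 0.7184.
ζ = δ/√(4π² + δ²) = 0.7184/√(39.48 + 0.516) = 0.7184/6.324 = 0.1136.
c = ζ · 2√(km) = 0.1136 × 2√(36700 × 4130) = 0.1136 × 24620 = 2797 N·s/m.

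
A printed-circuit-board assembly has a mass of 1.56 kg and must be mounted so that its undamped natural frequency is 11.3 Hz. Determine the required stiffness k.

7860 N/m

ω_n = 2πf_n = 2π × 11.3 = 71.00 rad/s.
k = m·ω_n² = 1.56 × 71.00² = 1.56 × 5041 = 7864 N/m.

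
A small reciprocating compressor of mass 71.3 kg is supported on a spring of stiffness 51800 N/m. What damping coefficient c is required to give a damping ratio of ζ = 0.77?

2960 N·s/m

c_c = 2√(k·m) = 2√(51800 × 71.3) = 3844 N·s/m.
c = ζ·c_c = 0.77 × 3844 = 2960 N·s/m.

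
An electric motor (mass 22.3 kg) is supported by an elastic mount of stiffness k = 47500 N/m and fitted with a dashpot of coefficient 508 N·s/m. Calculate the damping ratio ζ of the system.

ω_n = √(k/m) = √(47500/22.3) = 46.15 rad/s.
Critical damping c_c = 2√(k·m) = 2√(47500 × 22.3) = 2058 N·s/m, so ζ = c/c_c = 508/2058 = 0.2468.

0.247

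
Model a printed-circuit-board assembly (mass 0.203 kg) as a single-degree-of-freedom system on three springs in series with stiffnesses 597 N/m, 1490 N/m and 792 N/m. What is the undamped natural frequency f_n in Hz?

Series springs: 1/k_eq = 1/597 + 1/1490 + 1/792 = 0.003609, so k_eq = 277.1 N/m.
ω_n = √(k_eq/m) = √(277.1/0.203) = √1365 = 36.95 rad/s.
f_n = ω_n/(2π) = 36.95/6.283 = 5.880 Hz.

5.88 Hz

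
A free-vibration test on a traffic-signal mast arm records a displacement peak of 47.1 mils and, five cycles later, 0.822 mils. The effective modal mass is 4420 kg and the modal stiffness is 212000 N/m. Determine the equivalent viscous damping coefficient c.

Logarithmic decrement δ = (1/n)·ln(x₀/x_n) = (1/5)·ln(47.1/0.822) = (1/5)·ln(57.30) = 0.8097.
ζ = δ/√(4π² + δ²) = 0.8097/√(39.48 + 0.656) = 0.8097/6.335 = 0.1278.
c = ζ · 2√(km) = 0.1278 × 2√(212000 × 4420) = 0.1278 × 61220 = 7824 N·s/m.

7820 N·s/m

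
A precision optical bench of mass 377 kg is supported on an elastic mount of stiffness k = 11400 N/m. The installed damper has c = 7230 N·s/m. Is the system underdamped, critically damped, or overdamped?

c_c = 2√(k·m) = 4146 N·s/m; ζ = c/c_c = 7230/4146 = 1.74.
Since ζ > 1 the system is overdamped.

overdamped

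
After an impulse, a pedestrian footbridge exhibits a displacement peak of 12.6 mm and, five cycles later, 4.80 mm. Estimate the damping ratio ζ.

Logarithmic decrement δ = (1/n)·ln(x₀/x_n) = (1/5)·ln(12.6/4.80) = (1/5)·ln(2.625) = 0.1930.
ζ = δ/√(4π² + δ²) = 0.1930/√(39.48 + 0.0373) = 0.1930/6.286 = 0.03070.

0.0307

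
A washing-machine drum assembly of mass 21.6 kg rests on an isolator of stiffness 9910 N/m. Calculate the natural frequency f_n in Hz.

3.41 Hz

ω_n = √(k/m) = √(9910/21.6) = √458.8 = 21.42 rad/s.
f_n = ω_n/(2π) = 21.42/6.283 = 3.409 Hz.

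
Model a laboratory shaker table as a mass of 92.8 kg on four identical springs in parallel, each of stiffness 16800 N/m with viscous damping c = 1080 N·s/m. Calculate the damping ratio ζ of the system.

0.216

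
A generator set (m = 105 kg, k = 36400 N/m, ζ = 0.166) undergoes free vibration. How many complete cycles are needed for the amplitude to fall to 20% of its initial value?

2 cycles

Logarithmic decrement δ = 2πζ/√(1 − ζ²) = 2π × 0.1660/√(1 − 0.0276) = 1.058.
x_n/x₀ = e^(−nδ) ≤ 0.2; take ln: n ≥ ln(1/0.2)/δ = 1.609/1.058 = 1.522.
So 2 complete cycles are required.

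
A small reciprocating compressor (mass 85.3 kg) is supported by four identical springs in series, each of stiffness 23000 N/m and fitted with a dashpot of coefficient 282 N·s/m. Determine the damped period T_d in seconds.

Series springs: 1/k_eq = 4/23000, so k_eq = 23000/4 = 5750 N/m.
ω_n = √(k_eq/m) = √(5750/85.3) = 8.210 rad/s.
Critical damping c_c = 2√(k_eq·m) = 2√(5750 × 85.3) = 1401 N·s/m, so ζ = c/c_c = 282/1401 = 0.2013.
ω_d = ω_n√(1 − ζ²) = 8.210 × √(1 − 0.0405) = 8.042 rad/s.
T_d = 2π/ω_d = 0.7813 s.

0.781 s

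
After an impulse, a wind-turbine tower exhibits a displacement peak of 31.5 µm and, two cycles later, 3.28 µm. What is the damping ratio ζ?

Logarithmic decrement δ = (1/n)·ln(x₀/x_n) = (1/2)·ln(31.5/3.28) = (1/2)·ln(9.604) = 1.131.
ζ = δ/√(4π² + δ²) = 1.131/√(39.48 + 1.28) = 1.131/6.384 = 0.1772.

0.177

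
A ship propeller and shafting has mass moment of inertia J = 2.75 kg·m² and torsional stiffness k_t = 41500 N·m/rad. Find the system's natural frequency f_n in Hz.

ω_n = √(k_t/J) = √(41500/2.75) = √15090 = 122.8 rad/s.
f_n = ω_n/(2π) = 122.8/6.283 = 19.55 Hz.

19.6 Hz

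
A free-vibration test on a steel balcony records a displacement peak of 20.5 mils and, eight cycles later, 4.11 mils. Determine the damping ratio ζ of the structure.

Logarithmic decrement δ = (1/n)·ln(x₀/x_n) = (1/8)·ln(20.5/4.11) = (1/8)·ln(4.988) = 0.2009.
ζ = δ/√(4π² + δ²) = 0.2009/√(39.48 + 0.0404) = 0.2009/6.286 = 0.03195.

0.0320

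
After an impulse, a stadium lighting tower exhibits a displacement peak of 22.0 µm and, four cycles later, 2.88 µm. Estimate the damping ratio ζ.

Logarithmic decrement δ = (1/n)·ln(x₀/x_n) = (1/4)·ln(22.0/2.88) = (1/4)·ln(7.639) = 0.5083.
ζ = δ/√(4π² + δ²) = 0.5083/√(39.48 + 0.258) = 0.5083/6.304 = 0.08064.

0.0806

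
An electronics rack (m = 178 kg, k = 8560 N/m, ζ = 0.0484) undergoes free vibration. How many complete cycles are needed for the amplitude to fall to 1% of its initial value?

16 cycles

Logarithmic decrement δ = 2πζ/√(1 − ζ²) = 2π × 0.04840/√(1 − 0.00234) = 0.3045.
x_n/x₀ = e^(−nδ) ≤ 0.01; take ln: n ≥ ln(1/0.01)/δ = 4.605/0.3045 = 15.13.
So 16 complete cycles are required.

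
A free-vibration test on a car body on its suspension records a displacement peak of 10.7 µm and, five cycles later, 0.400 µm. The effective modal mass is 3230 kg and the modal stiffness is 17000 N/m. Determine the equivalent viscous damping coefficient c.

1540 N·s/m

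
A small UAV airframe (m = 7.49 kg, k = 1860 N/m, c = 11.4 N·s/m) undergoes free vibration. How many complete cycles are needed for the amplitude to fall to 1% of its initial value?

16 cycles

ζ = c/(2√(km)) = 11.4/(2√(1860 × 7.49)) = 11.4/236.1 = 0.04829.
Logarithmic decrement δ = 2πζ/√(1 − ζ²) = 2π × 0.04829/√(1 − 0.00233) = 0.3038.
x_n/x₀ = e^(−nδ) ≤ 0.01; take ln: n ≥ ln(1/0.01)/δ = 4.605/0.3038 = 15.16.
So 16 complete cycles are required.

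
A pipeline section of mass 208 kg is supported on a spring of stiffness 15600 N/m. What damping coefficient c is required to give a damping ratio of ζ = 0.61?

2200 N·s/m

c_c = 2√(k·m) = 2√(15600 × 208) = 3603 N·s/m.
c = ζ·c_c = 0.61 × 3603 = 2198 N·s/m.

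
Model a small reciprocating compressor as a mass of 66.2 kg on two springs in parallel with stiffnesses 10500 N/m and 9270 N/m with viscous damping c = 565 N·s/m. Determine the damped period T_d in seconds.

0.375 s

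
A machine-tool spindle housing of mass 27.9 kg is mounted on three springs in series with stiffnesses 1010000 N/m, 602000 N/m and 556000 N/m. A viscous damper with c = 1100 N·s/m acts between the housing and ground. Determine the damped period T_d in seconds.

0.0718 s

Series springs: 1/k_eq = 1/1010000 + 1/602000 + 1/556000 = 4.450×10^-6, so k_eq = 224700 N/m.
ω_n = √(k_eq/m) = √(224700/27.9) = 89.75 rad/s.
Critical damping c_c = 2√(k_eq·m) = 2√(224700 × 27.9) = 5008 N·s/m, so ζ = c/c_c = 1100/5008 = 0.2196.
ω_d = ω_n√(1 − ζ²) = 89.75 × √(1 − 0.0482) = 87.56 rad/s.
T_d = 2π/ω_d = 0.07176 s.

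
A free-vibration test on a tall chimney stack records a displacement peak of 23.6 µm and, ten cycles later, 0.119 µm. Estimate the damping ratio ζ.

Logarithmic decrement δ = (1/n)·ln(x₀/x_n) = (1/10)·ln(23.6/0.119) = (1/10)·ln(198.3) = 0.5290.
ζ = δ/√(4π² + δ²) = 0.5290/√(39.48 + 0.280) = 0.5290/6.305 = 0.08389.

0.0839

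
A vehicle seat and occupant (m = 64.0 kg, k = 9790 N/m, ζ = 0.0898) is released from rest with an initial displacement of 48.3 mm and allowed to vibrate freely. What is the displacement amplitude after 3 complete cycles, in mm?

Logarithmic decrement δ = 2πζ/√(1 − ζ²) = 2π × 0.08980/√(1 − 0.00806) = 0.5665.
After n cycles, x_n/x₀ = e^(−nδ), so x_3 = 48.3 × e^(−3 × 0.5665) = 48.3 × 0.1828 = 8.828 mm.

8.83 mm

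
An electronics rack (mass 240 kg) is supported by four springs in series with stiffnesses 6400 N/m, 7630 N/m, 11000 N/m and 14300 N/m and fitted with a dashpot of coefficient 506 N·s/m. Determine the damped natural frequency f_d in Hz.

Series springs: 1/k_eq = 1/6400 + 1/7630 + 1/11000 + 1/14300 = 0.0004482, so k_eq = 2231 N/m.
ω_n = √(k_eq/m) = √(2231/240) = 3.049 rad/s.
Critical damping c_c = 2√(k_eq·m) = 2√(2231 × 240) = 1464 N·s/m, so ζ = c/c_c = 506/1464 = 0.3457.
ω_d = ω_n√(1 − ζ²) = 3.049 × √(1 − 0.120) = 2.861 rad/s.
f_d = ω_d/(2π) = 0.4554 Hz.

0.455 Hz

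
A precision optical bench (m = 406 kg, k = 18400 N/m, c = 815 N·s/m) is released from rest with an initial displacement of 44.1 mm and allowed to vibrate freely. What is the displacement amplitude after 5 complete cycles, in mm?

ζ = c/(2√(km)) = 815/(2√(18400 × 406)) = 815/5466 = 0.1491.
Logarithmic decrement δ = 2πζ/√(1 − ζ²) = 2π × 0.1491/√(1 − 0.0222) = 0.9474.
After n cycles, x_n/x₀ = e^(−nδ), so x_5 = 44.1 × e^(−5 × 0.9474) = 44.1 × 0.008766 = 0.3866 mm.

0.387 mm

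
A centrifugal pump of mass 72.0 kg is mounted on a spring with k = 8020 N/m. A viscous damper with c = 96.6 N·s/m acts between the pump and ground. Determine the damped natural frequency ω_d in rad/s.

10.5 rad/s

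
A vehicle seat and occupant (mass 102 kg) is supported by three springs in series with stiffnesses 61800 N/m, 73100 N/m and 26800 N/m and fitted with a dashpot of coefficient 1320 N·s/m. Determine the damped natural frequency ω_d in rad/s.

10.2 rad/s

Series springs: 1/k_eq = 1/61800 + 1/73100 + 1/26800 = 6.717×10^-5, so k_eq = 14890 N/m.
ω_n = √(k_eq/m) = √(14890/102) = 12.08 rad/s.
Critical damping c_c = 2√(k_eq·m) = 2√(14890 × 102) = 2464 N·s/m, so ζ = c/c_c = 1320/2464 = 0.5356.
ω_d = ω_n√(1 − ζ²) = 12.08 × √(1 − 0.287) = 10.20 rad/s.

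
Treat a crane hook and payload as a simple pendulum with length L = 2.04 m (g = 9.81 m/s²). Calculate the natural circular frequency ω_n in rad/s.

For a simple pendulum ω_n = √(g/L) = √(9.81/2.04) = √4.809 = 2.193 rad/s.

2.19 rad/s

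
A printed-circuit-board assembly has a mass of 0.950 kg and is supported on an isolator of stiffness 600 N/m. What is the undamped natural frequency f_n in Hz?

ω_n = √(k/m) = √(600.0/0.950) = √631.6 = 25.13 rad/s.
f_n = ω_n/(2π) = 25.13/6.283 = 4.000 Hz.

4.00 Hz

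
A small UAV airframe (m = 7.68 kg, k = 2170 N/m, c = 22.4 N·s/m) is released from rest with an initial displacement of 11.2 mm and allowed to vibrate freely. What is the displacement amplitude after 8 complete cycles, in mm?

0.141 mm

ζ = c/(2√(km)) = 22.4/(2√(2170 × 7.68)) = 22.4/258.2 = 0.08676.
Logarithmic decrement δ = 2πζ/√(1 − ζ²) = 2π × 0.08676/√(1 − 0.00753) = 0.5472.
After n cycles, x_n/x₀ = e^(−nδ), so x_8 = 11.2 × e^(−8 × 0.5472) = 11.2 × 0.01256 = 0.1406 mm.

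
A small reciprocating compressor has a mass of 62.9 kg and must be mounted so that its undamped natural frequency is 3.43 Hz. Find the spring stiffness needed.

29200 N/m

ω_n = 2πf_n = 2π × 3.43 = 21.55 rad/s.
k = m·ω_n² = 62.9 × 21.55² = 62.9 × 464.5 = 29210 N/m.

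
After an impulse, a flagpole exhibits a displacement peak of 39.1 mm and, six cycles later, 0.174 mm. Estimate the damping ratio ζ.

Logarithmic decrement δ = (1/n)·ln(x₀/x_n) = (1/6)·ln(39.1/0.174) = (1/6)·ln(224.7) = 0.9025.
ζ = δ/√(4π² + δ²) = 0.9025/√(39.48 + 0.814) = 0.9025/6.348 = 0.1422.

0.142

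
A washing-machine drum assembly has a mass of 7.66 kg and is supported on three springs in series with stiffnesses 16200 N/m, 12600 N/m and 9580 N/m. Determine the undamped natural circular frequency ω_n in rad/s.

Series springs: 1/k_eq = 1/16200 + 1/12600 + 1/9580 = 0.0002455, so k_eq = 4074 N/m.
ω_n = √(k_eq/m) = √(4074/7.66) = √531.8 = 23.06 rad/s.

23.1 rad/s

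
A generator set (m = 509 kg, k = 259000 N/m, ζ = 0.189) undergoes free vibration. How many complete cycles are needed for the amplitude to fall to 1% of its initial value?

4 cycles

Logarithmic decrement δ = 2πζ/√(1 − ζ²) = 2π × 0.1890/√(1 − 0.0357) = 1.209.
x_n/x₀ = e^(−nδ) ≤ 0.01; take ln: n ≥ ln(1/0.01)/δ = 4.605/1.209 = 3.808.
So 4 complete cycles are required.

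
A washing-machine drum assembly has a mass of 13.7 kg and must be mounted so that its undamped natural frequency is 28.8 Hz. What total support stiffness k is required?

449000 N/m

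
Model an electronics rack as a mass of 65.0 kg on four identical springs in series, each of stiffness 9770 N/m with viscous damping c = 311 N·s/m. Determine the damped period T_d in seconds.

Series springs: 1/k_eq = 4/9770, so k_eq = 9770/4 = 2442 N/m.
ω_n = √(k_eq/m) = √(2442/65.0) = 6.130 rad/s.
Critical damping c_c = 2√(k_eq·m) = 2√(2442 × 65.0) = 796.9 N·s/m, so ζ = c/c_c = 311/796.9 = 0.3903.
ω_d = ω_n√(1 − ζ²) = 6.130 × √(1 − 0.152) = 5.644 rad/s.
T_d = 2π/ω_d = 1.113 s.

1.11 s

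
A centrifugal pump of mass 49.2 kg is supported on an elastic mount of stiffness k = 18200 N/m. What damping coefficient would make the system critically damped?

1890 N·s/m

c_c = 2√(k·m) = 2√(18200 × 49.2) = 2 × 946.3 = 1893 N·s/m.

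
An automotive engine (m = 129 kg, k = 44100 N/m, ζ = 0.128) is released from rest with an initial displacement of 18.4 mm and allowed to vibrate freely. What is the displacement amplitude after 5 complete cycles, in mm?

0.319 mm

Logarithmic decrement δ = 2πζ/√(1 − ζ²) = 2π × 0.1280/√(1 − 0.0164) = 0.8109.
After n cycles, x_n/x₀ = e^(−nδ), so x_5 = 18.4 × e^(−5 × 0.8109) = 18.4 × 0.01734 = 0.3191 mm.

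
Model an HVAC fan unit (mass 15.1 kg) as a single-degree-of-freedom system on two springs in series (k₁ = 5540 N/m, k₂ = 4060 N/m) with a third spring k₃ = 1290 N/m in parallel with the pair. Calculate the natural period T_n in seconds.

Series pair: k_s = k₁k₂/(k₁+k₂) = (5540)(4060)/(5540 + 4060) = 2343 N/m. In parallel with k₃: k_eq = 2343 + 1290 = 3633 N/m.
ω_n = √(k_eq/m) = √(3633/15.1) = √240.6 = 15.51 rad/s.
T_n = 2π/ω_n = 6.283/15.51 = 0.4051 s.

0.405 s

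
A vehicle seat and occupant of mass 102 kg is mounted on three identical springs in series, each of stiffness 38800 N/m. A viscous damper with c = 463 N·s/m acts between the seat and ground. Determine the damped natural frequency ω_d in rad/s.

11.0 rad/s

Series springs: 1/k_eq = 3/38800, so k_eq = 38800/3 = 12930 N/m.
ω_n = √(k_eq/m) = √(12930/102) = 11.26 rad/s.
Critical damping c_c = 2√(k_eq·m) = 2√(12930 × 102) = 2297 N·s/m, so ζ = c/c_c = 463/2297 = 0.2016.
ω_d = ω_n√(1 − ζ²) = 11.26 × √(1 − 0.0406) = 11.03 rad/s.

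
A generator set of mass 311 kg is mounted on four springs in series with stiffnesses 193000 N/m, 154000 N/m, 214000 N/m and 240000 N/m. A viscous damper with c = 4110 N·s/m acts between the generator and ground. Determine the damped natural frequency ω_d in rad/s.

10.6 rad/s

Series springs: 1/k_eq = 1/193000 + 1/154000 + 1/214000 + 1/240000 = 2.051×10^-5, so k_eq = 48750 N/m.
ω_n = √(k_eq/m) = √(48750/311) = 12.52 rad/s.
Critical damping c_c = 2√(k_eq·m) = 2√(48750 × 311) = 7787 N·s/m, so ζ = c/c_c = 4110/7787 = 0.5278.
ω_d = ω_n√(1 − ζ²) = 12.52 × √(1 − 0.279) = 10.63 rad/s.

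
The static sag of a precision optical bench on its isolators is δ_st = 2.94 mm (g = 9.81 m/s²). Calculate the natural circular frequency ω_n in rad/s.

57.8 rad/s

ω_n = √(g/δ_st) = √(9.81/0.00294) = √3337 = 57.76 rad/s.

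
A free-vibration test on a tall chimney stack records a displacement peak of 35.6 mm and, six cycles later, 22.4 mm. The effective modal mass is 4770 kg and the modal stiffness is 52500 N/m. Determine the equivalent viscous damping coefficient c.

Logarithmic decrement δ = (1/n)·ln(x₀/x_n) = (1/6)·ln(35.6/22.4) = (1/6)·ln(1.589) = 0.07721.
ζ = δ/√(4π² + δ²) = 0.07721/√(39.48 + 0.00596) = 0.07721/6.284 = 0.01229.
c = ζ · 2√(km) = 0.01229 × 2√(52500 × 4770) = 0.01229 × 31650 = 388.9 N·s/m.

389 N·s/m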